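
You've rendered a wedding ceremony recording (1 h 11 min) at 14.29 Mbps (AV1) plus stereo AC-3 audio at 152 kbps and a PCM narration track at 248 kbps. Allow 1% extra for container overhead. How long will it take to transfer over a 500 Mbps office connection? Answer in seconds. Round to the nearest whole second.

1 h 11 min = 71 min = 4260 s
Audio total: 152 + 248 = 400 kbps = 0.400 Mbps.
Total bitrate: 14.690 Mbps.
File: 14.690 Mbps × 4260 s = 62579.4 Mb.
With 1% container overhead: ×1.01. → 63205.2 Mb.
At 500 Mbps: 63205.2 / 500 = 126.4 s ≈ 126 seconds.

126 seconds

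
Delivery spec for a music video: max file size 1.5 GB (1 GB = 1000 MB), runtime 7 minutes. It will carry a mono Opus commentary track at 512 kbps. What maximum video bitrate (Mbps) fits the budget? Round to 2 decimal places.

28.06 Mbps

Budget: 1.5 GB = 12000.0 Mb.
7 min = 420 s
Total bitrate budget: 12000.0 Mb / 420 s = 28.571 Mbps.
Audio: 512 kbps = 0.512 Mbps.
Video: 28.571 − 0.512 = 28.059 Mbps.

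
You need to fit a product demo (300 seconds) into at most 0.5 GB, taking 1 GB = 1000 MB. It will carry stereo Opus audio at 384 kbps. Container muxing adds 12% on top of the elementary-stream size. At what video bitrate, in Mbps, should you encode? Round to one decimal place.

11.5 Mbps

Budget: 0.5 GB = 4000.0 Mb.
Stream payload after overhead: 4000.0 / 1.12 = 3571.4 Mb.
Total bitrate budget: 3571.4 Mb / 300 s = 11.905 Mbps.
Audio: 384 kbps = 0.384 Mbps.
Video: 11.905 − 0.384 = 11.521 Mbps.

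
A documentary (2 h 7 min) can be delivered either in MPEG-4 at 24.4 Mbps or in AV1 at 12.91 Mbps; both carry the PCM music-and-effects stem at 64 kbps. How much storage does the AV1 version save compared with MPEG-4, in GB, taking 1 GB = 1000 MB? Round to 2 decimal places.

2 h 7 min = 127 min = 7620 s
Audio: 64 kbps = 0.064 Mbps.
MPEG-4: 24.464 Mbps × 7620 s = 186415.7 Mb = 23.302 GB.
AV1: 12.974 Mbps × 7620 s = 98861.9 Mb = 12.358 GB.
Saving: 23.302 − 12.358 = 10.944 GB.

10.94 GB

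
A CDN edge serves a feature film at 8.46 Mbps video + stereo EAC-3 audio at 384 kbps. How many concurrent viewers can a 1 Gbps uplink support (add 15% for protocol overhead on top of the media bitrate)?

98

Audio: 384 kbps = 0.384 Mbps.
Per-viewer media rate: 8.844 Mbps.
On the wire with 15% overhead: 10.171 Mbps.
1 Gbps = 1,000 Mbps; 1,000 / 10.171 = 98.32 → 98 viewers.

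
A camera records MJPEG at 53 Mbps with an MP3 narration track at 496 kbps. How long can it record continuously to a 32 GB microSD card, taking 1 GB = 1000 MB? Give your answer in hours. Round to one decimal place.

1.3 hours

Audio: 496 kbps = 0.496 Mbps.
Total bitrate: 53 + 0.496 = 53.496 Mbps.
Capacity: 32 GB = 256,000 Mb.
Recording time: 256,000 / 53.496 = 4,785 s ≈ 1.33 hours.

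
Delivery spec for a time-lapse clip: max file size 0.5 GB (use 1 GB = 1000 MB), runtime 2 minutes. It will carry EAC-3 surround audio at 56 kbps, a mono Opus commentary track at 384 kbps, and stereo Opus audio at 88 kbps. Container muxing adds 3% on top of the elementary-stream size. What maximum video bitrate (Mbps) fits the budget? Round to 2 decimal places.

Budget: 0.5 GB = 4000.0 Mb.
Stream payload after overhead: 4000.0 / 1.03 = 3883.5 Mb.
2 min = 120 s
Total bitrate budget: 3883.5 Mb / 120 s = 32.362 Mbps.
Audio total: 56 + 384 + 88 = 528 kbps = 0.528 Mbps.
Video: 32.362 − 0.528 = 31.834 Mbps.

31.83 Mbps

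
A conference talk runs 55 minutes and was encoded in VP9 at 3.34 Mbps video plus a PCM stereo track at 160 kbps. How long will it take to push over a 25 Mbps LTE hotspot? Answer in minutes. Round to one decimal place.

7.7 minutes

55 min = 3300 s
Audio: 160 kbps = 0.160 Mbps.
Total bitrate: 3.500 Mbps.
File: 3.500 Mbps × 3300 s = 11550.0 Mb.
At 25 Mbps: 11550.0 / 25 = 462.0 s ≈ 7.7 minutes.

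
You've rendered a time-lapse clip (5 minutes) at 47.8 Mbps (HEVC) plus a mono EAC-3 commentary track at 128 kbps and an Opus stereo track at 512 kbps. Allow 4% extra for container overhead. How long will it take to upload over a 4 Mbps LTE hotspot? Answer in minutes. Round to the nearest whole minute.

5 min = 300 s
Audio total: 128 + 512 = 640 kbps = 0.640 Mbps.
Total bitrate: 48.440 Mbps.
File: 48.440 Mbps × 300 s = 14532.0 Mb.
With 4% container overhead: ×1.04. → 15113.3 Mb.
At 4 Mbps: 15113.3 / 4 = 3778.3 s ≈ 63 minutes.

63 minutes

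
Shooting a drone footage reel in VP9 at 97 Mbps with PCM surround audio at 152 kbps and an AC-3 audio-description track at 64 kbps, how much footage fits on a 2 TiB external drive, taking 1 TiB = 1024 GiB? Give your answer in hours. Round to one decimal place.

Audio total: 152 + 64 = 216 kbps = 0.216 Mbps.
Total bitrate: 97 + 0.216 = 97.216 Mbps.
Capacity: 2 TiB = 17,592,186 Mb.
Recording time: 17,592,186 / 97.216 = 180,960 s ≈ 50.3 hours.

50.3 hours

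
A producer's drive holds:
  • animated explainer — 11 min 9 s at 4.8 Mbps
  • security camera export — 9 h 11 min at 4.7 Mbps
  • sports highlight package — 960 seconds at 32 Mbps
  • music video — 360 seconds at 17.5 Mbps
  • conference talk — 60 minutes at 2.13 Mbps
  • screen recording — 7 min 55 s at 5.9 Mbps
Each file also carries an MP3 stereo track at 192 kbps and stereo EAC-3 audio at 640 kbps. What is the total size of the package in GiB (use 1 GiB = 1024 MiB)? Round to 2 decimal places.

Audio total: 192 + 640 = 832 kbps = 0.832 Mbps.
animated explainer: 5.632 Mbps × 669 s = 3767.8 Mb
security camera export: 5.532 Mbps × 33060 s = 182887.9 Mb
sports highlight package: 32.832 Mbps × 960 s = 31518.7 Mb
music video: 18.332 Mbps × 360 s = 6599.5 Mb
conference talk: 2.962 Mbps × 3600 s = 10663.2 Mb
screen recording: 6.732 Mbps × 475 s = 3197.7 Mb
Total: 238634.9 Mb = 29829.4 MB.
= 27.78 GiB.

27.78 GiB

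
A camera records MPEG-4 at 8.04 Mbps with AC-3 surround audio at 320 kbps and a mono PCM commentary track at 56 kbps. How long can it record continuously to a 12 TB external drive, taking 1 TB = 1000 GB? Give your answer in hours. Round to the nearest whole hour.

Audio total: 320 + 56 = 376 kbps = 0.376 Mbps.
Total bitrate: 8.04 + 0.376 = 8.416 Mbps.
Capacity: 12 TB = 96,000,000 Mb.
Recording time: 96,000,000 / 8.416 = 11,406,844 s ≈ 3,169 hours.

3169 hours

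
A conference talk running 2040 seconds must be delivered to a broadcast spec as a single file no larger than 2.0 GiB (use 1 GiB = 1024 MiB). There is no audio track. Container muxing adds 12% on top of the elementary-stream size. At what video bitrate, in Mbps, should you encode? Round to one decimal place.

Budget: 2.0 GiB = 17179.9 Mb.
Stream payload after overhead: 17179.9 / 1.12 = 15339.2 Mb.
Total bitrate budget: 15339.2 Mb / 2040 s = 7.519 Mbps.

7.5 Mbps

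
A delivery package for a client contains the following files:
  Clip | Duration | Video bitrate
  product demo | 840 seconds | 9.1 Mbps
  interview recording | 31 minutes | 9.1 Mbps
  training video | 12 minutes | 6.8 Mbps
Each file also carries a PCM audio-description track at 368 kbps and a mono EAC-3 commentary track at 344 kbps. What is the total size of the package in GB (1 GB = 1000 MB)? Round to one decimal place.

Audio total: 368 + 344 = 712 kbps = 0.712 Mbps.
product demo: 9.812 Mbps × 840 s = 8242.1 Mb
interview recording: 9.812 Mbps × 1860 s = 18250.3 Mb
training video: 7.512 Mbps × 720 s = 5408.6 Mb
Total: 31901.0 Mb = 3987.6 MB.
= 3.988 GB.

4.0 GB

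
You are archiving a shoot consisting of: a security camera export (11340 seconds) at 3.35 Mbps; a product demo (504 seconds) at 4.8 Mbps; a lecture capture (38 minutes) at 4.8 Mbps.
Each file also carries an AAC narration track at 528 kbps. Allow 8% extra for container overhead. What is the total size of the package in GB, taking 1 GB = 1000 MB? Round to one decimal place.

7.9 GB

Audio: 528 kbps = 0.528 Mbps.
security camera export: 3.878 Mbps × 11340 s × 1.08 = 47494.6 Mb
product demo: 5.328 Mbps × 504 s × 1.08 = 2900.1 Mb
lecture capture: 5.328 Mbps × 2280 s × 1.08 = 13119.7 Mb
Total: 63514.4 Mb = 7939.3 MB.
= 7.939 GB.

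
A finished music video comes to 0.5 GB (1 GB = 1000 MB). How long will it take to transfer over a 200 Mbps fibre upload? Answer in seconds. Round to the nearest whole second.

File: 0.5 GB = 4000.0 Mb.
At 200 Mbps: 4000.0 / 200 = 20.0 s ≈ 20 seconds.

20 seconds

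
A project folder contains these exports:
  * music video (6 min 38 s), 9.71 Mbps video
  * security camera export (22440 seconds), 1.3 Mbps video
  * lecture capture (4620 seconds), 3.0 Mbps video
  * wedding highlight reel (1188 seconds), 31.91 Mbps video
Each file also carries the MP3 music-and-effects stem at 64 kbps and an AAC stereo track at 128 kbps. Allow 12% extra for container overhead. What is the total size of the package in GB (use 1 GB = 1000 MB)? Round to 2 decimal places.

12.64 GB

Audio total: 64 + 128 = 192 kbps = 0.192 Mbps.
music video: 9.902 Mbps × 398 s × 1.12 = 4413.9 Mb
security camera export: 1.492 Mbps × 22440 s × 1.12 = 37498.1 Mb
lecture capture: 3.192 Mbps × 4620 s × 1.12 = 16516.7 Mb
wedding highlight reel: 32.102 Mbps × 1188 s × 1.12 = 42713.6 Mb
Total: 101142.4 Mb = 12642.8 MB.
= 12.64 GB.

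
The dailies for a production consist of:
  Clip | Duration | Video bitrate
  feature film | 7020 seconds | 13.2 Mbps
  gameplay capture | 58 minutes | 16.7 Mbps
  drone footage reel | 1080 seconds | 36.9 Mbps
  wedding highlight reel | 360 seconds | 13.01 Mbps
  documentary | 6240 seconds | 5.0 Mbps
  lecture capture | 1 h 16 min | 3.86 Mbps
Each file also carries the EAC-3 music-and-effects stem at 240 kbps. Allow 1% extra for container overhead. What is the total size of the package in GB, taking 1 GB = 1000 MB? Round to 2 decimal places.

Audio: 240 kbps = 0.240 Mbps.
feature film: 13.440 Mbps × 7020 s × 1.01 = 95292.3 Mb
gameplay capture: 16.940 Mbps × 3480 s × 1.01 = 59540.7 Mb
drone footage reel: 37.140 Mbps × 1080 s × 1.01 = 40512.3 Mb
wedding highlight reel: 13.250 Mbps × 360 s × 1.01 = 4817.7 Mb
documentary: 5.240 Mbps × 6240 s × 1.01 = 33024.6 Mb
lecture capture: 4.100 Mbps × 4560 s × 1.01 = 18883.0 Mb
Total: 252070.5 Mb = 31508.8 MB.
= 31.51 GB.

31.51 GB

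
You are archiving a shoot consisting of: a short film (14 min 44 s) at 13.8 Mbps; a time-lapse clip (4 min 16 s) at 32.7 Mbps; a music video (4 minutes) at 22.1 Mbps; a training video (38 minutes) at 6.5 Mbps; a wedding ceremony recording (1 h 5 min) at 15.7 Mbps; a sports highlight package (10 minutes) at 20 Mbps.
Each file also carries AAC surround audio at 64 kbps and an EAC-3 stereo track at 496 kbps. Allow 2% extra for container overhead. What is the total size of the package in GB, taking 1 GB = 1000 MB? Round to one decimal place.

15.1 GB

Audio total: 64 + 496 = 560 kbps = 0.560 Mbps.
short film: 14.360 Mbps × 884 s × 1.02 = 12948.1 Mb
time-lapse clip: 33.260 Mbps × 256 s × 1.02 = 8684.9 Mb
music video: 22.660 Mbps × 240 s × 1.02 = 5547.2 Mb
training video: 7.060 Mbps × 2280 s × 1.02 = 16418.7 Mb
wedding ceremony recording: 16.260 Mbps × 3900 s × 1.02 = 64682.3 Mb
sports highlight package: 20.560 Mbps × 600 s × 1.02 = 12582.7 Mb
Total: 120863.9 Mb = 15108.0 MB.
= 15.11 GB.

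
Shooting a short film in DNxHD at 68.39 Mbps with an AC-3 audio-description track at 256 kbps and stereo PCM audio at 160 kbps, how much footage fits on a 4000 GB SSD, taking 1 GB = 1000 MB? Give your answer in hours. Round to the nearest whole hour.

Audio total: 256 + 160 = 416 kbps = 0.416 Mbps.
Total bitrate: 68.39 + 0.416 = 68.806 Mbps.
Capacity: 4000 GB = 32,000,000 Mb.
Recording time: 32,000,000 / 68.806 = 465,076 s ≈ 129 hours.

129 hours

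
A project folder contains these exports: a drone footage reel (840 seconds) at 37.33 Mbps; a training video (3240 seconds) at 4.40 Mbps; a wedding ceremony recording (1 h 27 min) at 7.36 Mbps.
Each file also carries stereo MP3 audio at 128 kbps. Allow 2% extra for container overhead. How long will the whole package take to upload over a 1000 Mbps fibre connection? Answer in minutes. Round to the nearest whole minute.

1 minutes

Audio: 128 kbps = 0.128 Mbps.
drone footage reel: 37.458 Mbps × 840 s × 1.02 = 32094.0 Mb
training video: 4.528 Mbps × 3240 s × 1.02 = 14964.1 Mb
wedding ceremony recording: 7.488 Mbps × 5220 s × 1.02 = 39869.1 Mb
Total: 86927.3 Mb = 10865.9 MB.
At 1000 Mbps: 86927.3 / 1000 = 87 s ≈ 1.45 minutes.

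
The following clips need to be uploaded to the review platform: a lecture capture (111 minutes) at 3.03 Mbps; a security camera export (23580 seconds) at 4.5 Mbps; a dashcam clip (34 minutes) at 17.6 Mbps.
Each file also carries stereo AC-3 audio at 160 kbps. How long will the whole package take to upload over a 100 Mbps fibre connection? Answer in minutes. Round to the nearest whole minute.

Audio: 160 kbps = 0.160 Mbps.
lecture capture: 3.190 Mbps × 6660 s = 21245.4 Mb
security camera export: 4.660 Mbps × 23580 s = 109882.8 Mb
dashcam clip: 17.760 Mbps × 2040 s = 36230.4 Mb
Total: 167358.6 Mb = 20919.8 MB.
At 100 Mbps: 167358.6 / 100 = 1674 s ≈ 27.9 minutes.

28 minutes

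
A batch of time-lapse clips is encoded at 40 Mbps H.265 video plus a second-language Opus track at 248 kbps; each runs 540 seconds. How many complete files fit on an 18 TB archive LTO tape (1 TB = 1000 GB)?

Audio: 248 kbps = 0.248 Mbps.
Total bitrate: 40.248 Mbps.
Per item: 40.248 Mbps × 540 s = 21,734 Mb = 2,717 MB.
Capacity: 18 TB = 144,000,000 Mb; 6625.59 items → 6625 complete.

6625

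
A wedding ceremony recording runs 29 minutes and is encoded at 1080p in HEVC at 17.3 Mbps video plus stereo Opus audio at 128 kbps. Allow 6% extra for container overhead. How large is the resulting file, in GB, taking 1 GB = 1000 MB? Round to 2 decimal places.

29 min = 1740 s
Audio: 128 kbps = 0.128 Mbps.
Total bitrate: 17.3 + 0.128 = 17.428 Mbps.
Stream data: 17.428 Mbps × 1740 s = 30324.7 Mb.
With 6% container overhead: ×1.06.
32,144 Mb ÷ 8 = 4,018 MB → 4.018 GB.

4.02 GB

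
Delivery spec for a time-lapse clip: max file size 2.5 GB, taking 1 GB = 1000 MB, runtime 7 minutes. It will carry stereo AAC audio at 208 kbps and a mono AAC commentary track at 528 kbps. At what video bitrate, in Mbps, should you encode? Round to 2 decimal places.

Budget: 2.5 GB = 20000.0 Mb.
7 min = 420 s
Total bitrate budget: 20000.0 Mb / 420 s = 47.619 Mbps.
Audio total: 208 + 528 = 736 kbps = 0.736 Mbps.
Video: 47.619 − 0.736 = 46.883 Mbps.

46.88 Mbps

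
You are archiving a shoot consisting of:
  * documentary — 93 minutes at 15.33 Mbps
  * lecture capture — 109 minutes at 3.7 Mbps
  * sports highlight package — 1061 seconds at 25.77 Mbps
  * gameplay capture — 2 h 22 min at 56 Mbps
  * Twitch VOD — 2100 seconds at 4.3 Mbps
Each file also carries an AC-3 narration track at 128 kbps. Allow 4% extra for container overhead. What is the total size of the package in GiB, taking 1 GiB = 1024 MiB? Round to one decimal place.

75.8 GiB

Audio: 128 kbps = 0.128 Mbps.
documentary: 15.458 Mbps × 5580 s × 1.04 = 89705.9 Mb
lecture capture: 3.828 Mbps × 6540 s × 1.04 = 26036.5 Mb
sports highlight package: 25.898 Mbps × 1061 s × 1.04 = 28576.9 Mb
gameplay capture: 56.128 Mbps × 8520 s × 1.04 = 497339.0 Mb
Twitch VOD: 4.428 Mbps × 2100 s × 1.04 = 9670.8 Mb
Total: 651329.0 Mb = 81416.1 MB.
= 75.82 GiB.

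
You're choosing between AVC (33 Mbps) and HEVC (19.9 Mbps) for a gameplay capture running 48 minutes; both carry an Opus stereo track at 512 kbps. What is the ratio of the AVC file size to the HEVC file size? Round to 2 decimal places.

1.64

48 min = 2880 s
Audio: 512 kbps = 0.512 Mbps.
AVC: 33.512 Mbps × 2880 s = 96514.6 Mb = 11.236 GiB.
HEVC: 20.412 Mbps × 2880 s = 58786.6 Mb = 6.844 GiB.
Ratio: 11.236 / 6.844 = 1.642.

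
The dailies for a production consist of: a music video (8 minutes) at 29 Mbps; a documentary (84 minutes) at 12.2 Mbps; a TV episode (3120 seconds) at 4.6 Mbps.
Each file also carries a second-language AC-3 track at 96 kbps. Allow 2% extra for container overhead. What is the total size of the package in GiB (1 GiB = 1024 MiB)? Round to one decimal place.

Audio: 96 kbps = 0.096 Mbps.
music video: 29.096 Mbps × 480 s × 1.02 = 14245.4 Mb
documentary: 12.296 Mbps × 5040 s × 1.02 = 63211.3 Mb
TV episode: 4.696 Mbps × 3120 s × 1.02 = 14944.6 Mb
Total: 92401.2 Mb = 11550.2 MB.
= 10.76 GiB.

10.8 GiB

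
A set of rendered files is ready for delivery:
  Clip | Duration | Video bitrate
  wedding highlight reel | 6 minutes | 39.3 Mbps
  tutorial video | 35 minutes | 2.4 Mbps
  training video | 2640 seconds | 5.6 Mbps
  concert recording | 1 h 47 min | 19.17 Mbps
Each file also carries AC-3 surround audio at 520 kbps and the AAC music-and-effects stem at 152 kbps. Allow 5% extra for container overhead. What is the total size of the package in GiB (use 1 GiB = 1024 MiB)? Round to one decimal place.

Audio total: 520 + 152 = 672 kbps = 0.672 Mbps.
wedding highlight reel: 39.972 Mbps × 360 s × 1.05 = 15109.4 Mb
tutorial video: 3.072 Mbps × 2100 s × 1.05 = 6773.8 Mb
training video: 6.272 Mbps × 2640 s × 1.05 = 17386.0 Mb
concert recording: 19.842 Mbps × 6420 s × 1.05 = 133754.9 Mb
Total: 173024.1 Mb = 21628.0 MB.
= 20.14 GiB.

20.1 GiB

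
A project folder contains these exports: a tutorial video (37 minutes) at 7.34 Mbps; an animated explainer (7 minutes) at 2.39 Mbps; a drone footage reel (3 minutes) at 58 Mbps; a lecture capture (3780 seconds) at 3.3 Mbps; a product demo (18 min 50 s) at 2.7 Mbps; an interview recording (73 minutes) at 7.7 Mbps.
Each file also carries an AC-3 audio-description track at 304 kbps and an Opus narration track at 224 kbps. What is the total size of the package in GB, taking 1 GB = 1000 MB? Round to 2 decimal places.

Audio total: 304 + 224 = 528 kbps = 0.528 Mbps.
tutorial video: 7.868 Mbps × 2220 s = 17467.0 Mb
animated explainer: 2.918 Mbps × 420 s = 1225.6 Mb
drone footage reel: 58.528 Mbps × 180 s = 10535.0 Mb
lecture capture: 3.828 Mbps × 3780 s = 14469.8 Mb
product demo: 3.228 Mbps × 1130 s = 3647.6 Mb
interview recording: 8.228 Mbps × 4380 s = 36038.6 Mb
Total: 83383.7 Mb = 10423.0 MB.
= 10.42 GB.

10.42 GB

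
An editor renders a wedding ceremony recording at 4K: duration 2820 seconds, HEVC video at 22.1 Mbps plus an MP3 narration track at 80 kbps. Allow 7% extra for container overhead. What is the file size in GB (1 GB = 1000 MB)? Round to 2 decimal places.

Audio: 80 kbps = 0.080 Mbps.
Total bitrate: 22.1 + 0.080 = 22.180 Mbps.
Stream data: 22.180 Mbps × 2820 s = 62547.6 Mb.
With 7% container overhead: ×1.07.
66,926 Mb ÷ 8 = 8,366 MB → 8.366 GB.

8.37 GB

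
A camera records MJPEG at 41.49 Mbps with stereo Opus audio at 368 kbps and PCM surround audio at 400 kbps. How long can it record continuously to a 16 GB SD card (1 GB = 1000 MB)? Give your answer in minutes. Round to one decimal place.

50.5 minutes

Audio total: 368 + 400 = 768 kbps = 0.768 Mbps.
Total bitrate: 41.49 + 0.768 = 42.258 Mbps.
Capacity: 16 GB = 128,000 Mb.
Recording time: 128,000 / 42.258 = 3,029 s ≈ 50.5 minutes.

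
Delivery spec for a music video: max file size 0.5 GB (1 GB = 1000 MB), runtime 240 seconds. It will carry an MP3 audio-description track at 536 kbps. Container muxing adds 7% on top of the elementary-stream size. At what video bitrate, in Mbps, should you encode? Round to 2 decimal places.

Budget: 0.5 GB = 4000.0 Mb.
Stream payload after overhead: 4000.0 / 1.07 = 3738.3 Mb.
Total bitrate budget: 3738.3 Mb / 240 s = 15.576 Mbps.
Audio: 536 kbps = 0.536 Mbps.
Video: 15.576 − 0.536 = 15.040 Mbps.

15.04 Mbps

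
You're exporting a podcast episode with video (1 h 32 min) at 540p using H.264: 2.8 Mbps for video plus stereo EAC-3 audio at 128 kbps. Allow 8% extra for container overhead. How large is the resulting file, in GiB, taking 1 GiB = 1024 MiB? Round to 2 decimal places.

1 h 32 min = 92 min = 5520 s
Audio: 128 kbps = 0.128 Mbps.
Total bitrate: 2.8 + 0.128 = 2.928 Mbps.
Stream data: 2.928 Mbps × 5520 s = 16162.6 Mb.
With 8% container overhead: ×1.08.
17,456 Mb = 2,181,945,600 bytes ÷ 1,073,741,824 = 2.032 GiB.

2.03 GiB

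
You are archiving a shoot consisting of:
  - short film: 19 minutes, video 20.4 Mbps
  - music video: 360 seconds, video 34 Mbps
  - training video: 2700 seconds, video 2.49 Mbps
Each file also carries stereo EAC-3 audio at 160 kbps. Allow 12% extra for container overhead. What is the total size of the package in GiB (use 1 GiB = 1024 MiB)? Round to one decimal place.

5.6 GiB

Audio: 160 kbps = 0.160 Mbps.
short film: 20.560 Mbps × 1140 s × 1.12 = 26251.0 Mb
music video: 34.160 Mbps × 360 s × 1.12 = 13773.3 Mb
training video: 2.650 Mbps × 2700 s × 1.12 = 8013.6 Mb
Total: 48037.9 Mb = 6004.7 MB.
= 5.592 GiB.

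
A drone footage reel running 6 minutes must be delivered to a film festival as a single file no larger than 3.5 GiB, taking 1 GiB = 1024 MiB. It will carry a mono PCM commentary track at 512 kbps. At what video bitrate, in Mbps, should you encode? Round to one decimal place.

83.0 Mbps

Budget: 3.5 GiB = 30064.8 Mb.
6 min = 360 s
Total bitrate budget: 30064.8 Mb / 360 s = 83.513 Mbps.
Audio: 512 kbps = 0.512 Mbps.
Video: 83.513 − 0.512 = 83.001 Mbps.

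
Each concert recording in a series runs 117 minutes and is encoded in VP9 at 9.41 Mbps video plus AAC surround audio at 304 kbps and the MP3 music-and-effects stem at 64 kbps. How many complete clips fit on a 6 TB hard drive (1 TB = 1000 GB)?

117 min = 7020 s
Audio total: 304 + 64 = 368 kbps = 0.368 Mbps.
Total bitrate: 9.778 Mbps.
Per item: 9.778 Mbps × 7020 s = 68,642 Mb = 8,580 MB.
Capacity: 6 TB = 48,000,000 Mb; 699.28 items → 699 complete.

699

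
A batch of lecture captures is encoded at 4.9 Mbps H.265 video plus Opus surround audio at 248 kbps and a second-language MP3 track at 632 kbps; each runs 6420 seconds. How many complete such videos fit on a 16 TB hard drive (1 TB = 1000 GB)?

3449

Audio total: 248 + 632 = 880 kbps = 0.880 Mbps.
Total bitrate: 5.780 Mbps.
Per item: 5.780 Mbps × 6420 s = 37,108 Mb = 4,638 MB.
Capacity: 16 TB = 128,000,000 Mb; 3449.43 items → 3449 complete.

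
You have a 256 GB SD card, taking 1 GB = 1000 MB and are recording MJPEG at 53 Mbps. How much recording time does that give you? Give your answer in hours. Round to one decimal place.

10.7 hours

Capacity: 256 GB = 2,048,000 Mb.
Recording time: 2,048,000 / 53.000 = 38,642 s ≈ 10.7 hours.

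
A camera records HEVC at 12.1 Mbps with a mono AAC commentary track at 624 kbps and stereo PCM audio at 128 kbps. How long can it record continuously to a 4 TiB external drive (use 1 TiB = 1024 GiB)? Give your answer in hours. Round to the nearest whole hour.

Audio total: 624 + 128 = 752 kbps = 0.752 Mbps.
Total bitrate: 12.1 + 0.752 = 12.852 Mbps.
Capacity: 4 TiB = 35,184,372 Mb.
Recording time: 35,184,372 / 12.852 = 2,737,657 s ≈ 760 hours.

760 hours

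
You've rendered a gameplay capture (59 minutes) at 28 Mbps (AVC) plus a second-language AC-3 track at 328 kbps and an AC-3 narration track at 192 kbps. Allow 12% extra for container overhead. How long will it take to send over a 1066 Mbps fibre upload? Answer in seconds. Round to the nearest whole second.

59 min = 3540 s
Audio total: 328 + 192 = 520 kbps = 0.520 Mbps.
Total bitrate: 28.520 Mbps.
File: 28.520 Mbps × 3540 s = 100960.8 Mb.
With 12% container overhead: ×1.12. → 113076.1 Mb.
At 1066 Mbps: 113076.1 / 1066 = 106.1 s ≈ 106 seconds.

106 seconds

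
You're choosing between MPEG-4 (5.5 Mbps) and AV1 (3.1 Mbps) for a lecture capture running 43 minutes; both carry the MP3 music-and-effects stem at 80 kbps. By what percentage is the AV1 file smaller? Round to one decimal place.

43.0%

43 min = 2580 s
Audio: 80 kbps = 0.080 Mbps.
MPEG-4: 5.580 Mbps × 2580 s = 14396.4 Mb = 1.800 GB.
AV1: 3.180 Mbps × 2580 s = 8204.4 Mb = 1.026 GB.
Reduction: (1 − 1.026/1.800) × 100 = 43.01%.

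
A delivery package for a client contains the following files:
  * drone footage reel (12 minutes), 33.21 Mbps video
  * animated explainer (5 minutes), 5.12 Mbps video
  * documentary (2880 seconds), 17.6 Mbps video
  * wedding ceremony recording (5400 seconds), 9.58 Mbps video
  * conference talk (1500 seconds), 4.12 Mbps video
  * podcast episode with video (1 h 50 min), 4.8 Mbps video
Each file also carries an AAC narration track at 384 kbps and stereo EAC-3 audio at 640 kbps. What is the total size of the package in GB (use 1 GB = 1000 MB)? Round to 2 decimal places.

Audio total: 384 + 640 = 1024 kbps = 1.024 Mbps.
drone footage reel: 34.234 Mbps × 720 s = 24648.5 Mb
animated explainer: 6.144 Mbps × 300 s = 1843.2 Mb
documentary: 18.624 Mbps × 2880 s = 53637.1 Mb
wedding ceremony recording: 10.604 Mbps × 5400 s = 57261.6 Mb
conference talk: 5.144 Mbps × 1500 s = 7716.0 Mb
podcast episode with video: 5.824 Mbps × 6600 s = 38438.4 Mb
Total: 183544.8 Mb = 22943.1 MB.
= 22.94 GB.

22.94 GB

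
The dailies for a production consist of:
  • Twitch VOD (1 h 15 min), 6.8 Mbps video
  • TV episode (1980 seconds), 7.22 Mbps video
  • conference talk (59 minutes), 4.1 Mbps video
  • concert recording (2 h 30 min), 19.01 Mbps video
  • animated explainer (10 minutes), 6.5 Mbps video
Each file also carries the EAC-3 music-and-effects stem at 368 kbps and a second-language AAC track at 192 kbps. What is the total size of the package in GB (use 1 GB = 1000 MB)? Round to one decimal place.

30.7 GB

Audio total: 368 + 192 = 560 kbps = 0.560 Mbps.
Twitch VOD: 7.360 Mbps × 4500 s = 33120.0 Mb
TV episode: 7.780 Mbps × 1980 s = 15404.4 Mb
conference talk: 4.660 Mbps × 3540 s = 16496.4 Mb
concert recording: 19.570 Mbps × 9000 s = 176130.0 Mb
animated explainer: 7.060 Mbps × 600 s = 4236.0 Mb
Total: 245386.8 Mb = 30673.3 MB.
= 30.67 GB.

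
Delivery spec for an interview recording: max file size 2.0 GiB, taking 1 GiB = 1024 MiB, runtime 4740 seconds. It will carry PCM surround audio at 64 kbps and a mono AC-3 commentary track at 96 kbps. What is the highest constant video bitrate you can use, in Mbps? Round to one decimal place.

3.5 Mbps

Budget: 2.0 GiB = 17179.9 Mb.
Total bitrate budget: 17179.9 Mb / 4740 s = 3.624 Mbps.
Audio total: 64 + 96 = 160 kbps = 0.160 Mbps.
Video: 3.624 − 0.160 = 3.464 Mbps.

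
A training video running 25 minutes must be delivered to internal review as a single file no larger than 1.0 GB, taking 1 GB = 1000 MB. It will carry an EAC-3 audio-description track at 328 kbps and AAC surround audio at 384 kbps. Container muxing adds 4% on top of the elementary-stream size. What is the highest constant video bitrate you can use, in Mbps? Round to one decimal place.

Budget: 1.0 GB = 8000.0 Mb.
Stream payload after overhead: 8000.0 / 1.04 = 7692.3 Mb.
25 min = 1500 s
Total bitrate budget: 7692.3 Mb / 1500 s = 5.128 Mbps.
Audio total: 328 + 384 = 712 kbps = 0.712 Mbps.
Video: 5.128 − 0.712 = 4.416 Mbps.

4.4 Mbps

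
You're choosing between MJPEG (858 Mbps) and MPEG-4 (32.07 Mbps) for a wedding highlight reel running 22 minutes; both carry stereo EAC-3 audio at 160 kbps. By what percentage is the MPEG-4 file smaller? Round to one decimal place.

96.2%

22 min = 1320 s
Audio: 160 kbps = 0.160 Mbps.
MJPEG: 858.160 Mbps × 1320 s = 1132771.2 Mb = 141.596 GB.
MPEG-4: 32.230 Mbps × 1320 s = 42543.6 Mb = 5.318 GB.
Reduction: (1 − 5.318/141.596) × 100 = 96.24%.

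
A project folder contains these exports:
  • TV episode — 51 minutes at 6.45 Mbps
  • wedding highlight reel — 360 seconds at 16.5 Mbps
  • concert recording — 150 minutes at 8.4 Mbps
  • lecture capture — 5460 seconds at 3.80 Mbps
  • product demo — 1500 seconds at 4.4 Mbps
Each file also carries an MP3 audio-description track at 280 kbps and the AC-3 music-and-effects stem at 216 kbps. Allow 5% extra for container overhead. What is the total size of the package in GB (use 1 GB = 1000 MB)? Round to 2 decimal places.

18.14 GB

Audio total: 280 + 216 = 496 kbps = 0.496 Mbps.
TV episode: 6.946 Mbps × 3060 s × 1.05 = 22317.5 Mb
wedding highlight reel: 16.996 Mbps × 360 s × 1.05 = 6424.5 Mb
concert recording: 8.896 Mbps × 9000 s × 1.05 = 84067.2 Mb
lecture capture: 4.296 Mbps × 5460 s × 1.05 = 24629.0 Mb
product demo: 4.896 Mbps × 1500 s × 1.05 = 7711.2 Mb
Total: 145149.4 Mb = 18143.7 MB.
= 18.14 GB.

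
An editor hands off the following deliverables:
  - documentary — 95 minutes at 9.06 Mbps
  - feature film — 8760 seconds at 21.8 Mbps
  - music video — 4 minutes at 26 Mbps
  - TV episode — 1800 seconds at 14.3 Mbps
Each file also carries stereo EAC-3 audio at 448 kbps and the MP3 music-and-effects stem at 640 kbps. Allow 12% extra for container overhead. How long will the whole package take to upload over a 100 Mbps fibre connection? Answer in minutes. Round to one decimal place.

54.6 minutes

Audio total: 448 + 640 = 1088 kbps = 1.088 Mbps.
documentary: 10.148 Mbps × 5700 s × 1.12 = 64784.8 Mb
feature film: 22.888 Mbps × 8760 s × 1.12 = 224558.7 Mb
music video: 27.088 Mbps × 240 s × 1.12 = 7281.3 Mb
TV episode: 15.388 Mbps × 1800 s × 1.12 = 31022.2 Mb
Total: 327647.0 Mb = 40955.9 MB.
At 100 Mbps: 327647.0 / 100 = 3276 s ≈ 54.6 minutes.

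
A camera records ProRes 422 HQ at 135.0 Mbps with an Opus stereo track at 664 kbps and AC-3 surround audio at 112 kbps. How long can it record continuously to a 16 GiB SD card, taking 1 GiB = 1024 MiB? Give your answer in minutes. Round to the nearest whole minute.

Audio total: 664 + 112 = 776 kbps = 0.776 Mbps.
Total bitrate: 135.0 + 0.776 = 135.776 Mbps.
Capacity: 16 GiB = 137,439 Mb.
Recording time: 137,439 / 135.776 = 1,012 s ≈ 16.9 minutes.

17 minutes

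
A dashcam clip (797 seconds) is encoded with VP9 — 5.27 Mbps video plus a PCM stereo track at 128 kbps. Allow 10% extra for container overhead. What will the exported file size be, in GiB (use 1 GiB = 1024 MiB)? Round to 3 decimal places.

0.551 GiB

Audio: 128 kbps = 0.128 Mbps.
Total bitrate: 5.27 + 0.128 = 5.398 Mbps.
Stream data: 5.398 Mbps × 797 s = 4302.2 Mb.
With 10% container overhead: ×1.10.
4,732 Mb = 591,553,325 bytes ÷ 1,073,741,824 = 0.5509 GiB.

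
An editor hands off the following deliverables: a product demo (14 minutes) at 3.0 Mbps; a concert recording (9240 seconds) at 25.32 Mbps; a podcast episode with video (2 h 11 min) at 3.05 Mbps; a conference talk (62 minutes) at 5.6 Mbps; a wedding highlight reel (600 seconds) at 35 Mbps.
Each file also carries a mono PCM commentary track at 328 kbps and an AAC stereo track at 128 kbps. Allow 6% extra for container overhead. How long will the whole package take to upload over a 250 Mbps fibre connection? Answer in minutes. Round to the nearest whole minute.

22 minutes

Audio total: 328 + 128 = 456 kbps = 0.456 Mbps.
product demo: 3.456 Mbps × 840 s × 1.06 = 3077.2 Mb
concert recording: 25.776 Mbps × 9240 s × 1.06 = 252460.5 Mb
podcast episode with video: 3.506 Mbps × 7860 s × 1.06 = 29210.6 Mb
conference talk: 6.056 Mbps × 3720 s × 1.06 = 23880.0 Mb
wedding highlight reel: 35.456 Mbps × 600 s × 1.06 = 22550.0 Mb
Total: 331178.3 Mb = 41397.3 MB.
At 250 Mbps: 331178.3 / 250 = 1325 s ≈ 22.1 minutes.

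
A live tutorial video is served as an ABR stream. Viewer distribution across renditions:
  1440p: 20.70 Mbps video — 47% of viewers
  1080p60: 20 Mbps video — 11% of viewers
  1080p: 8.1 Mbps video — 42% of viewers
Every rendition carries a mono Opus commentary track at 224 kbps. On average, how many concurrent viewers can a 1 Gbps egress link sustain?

64

Audio: 224 kbps = 0.224 Mbps.
Average per-viewer bitrate: 0.47×20.924 + 0.11×20.224 + 0.42×8.324 = 15.555 Mbps.
1 Gbps = 1,000 Mbps; 1,000 / 15.555 = 64.29 → 64.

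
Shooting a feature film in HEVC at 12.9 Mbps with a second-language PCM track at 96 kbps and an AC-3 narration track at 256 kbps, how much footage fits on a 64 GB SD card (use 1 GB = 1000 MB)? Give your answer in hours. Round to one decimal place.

Audio total: 96 + 256 = 352 kbps = 0.352 Mbps.
Total bitrate: 12.9 + 0.352 = 13.252 Mbps.
Capacity: 64 GB = 512,000 Mb.
Recording time: 512,000 / 13.252 = 38,636 s ≈ 10.7 hours.

10.7 hours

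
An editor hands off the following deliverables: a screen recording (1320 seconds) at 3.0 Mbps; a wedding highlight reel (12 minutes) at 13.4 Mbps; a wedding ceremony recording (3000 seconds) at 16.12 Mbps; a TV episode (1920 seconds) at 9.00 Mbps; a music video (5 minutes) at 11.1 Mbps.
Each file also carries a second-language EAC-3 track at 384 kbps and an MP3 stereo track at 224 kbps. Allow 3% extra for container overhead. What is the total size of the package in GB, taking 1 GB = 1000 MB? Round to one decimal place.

Audio total: 384 + 224 = 608 kbps = 0.608 Mbps.
screen recording: 3.608 Mbps × 1320 s × 1.03 = 4905.4 Mb
wedding highlight reel: 14.008 Mbps × 720 s × 1.03 = 10388.3 Mb
wedding ceremony recording: 16.728 Mbps × 3000 s × 1.03 = 51689.5 Mb
TV episode: 9.608 Mbps × 1920 s × 1.03 = 19000.8 Mb
music video: 11.708 Mbps × 300 s × 1.03 = 3617.8 Mb
Total: 89601.8 Mb = 11200.2 MB.
= 11.20 GB.

11.2 GB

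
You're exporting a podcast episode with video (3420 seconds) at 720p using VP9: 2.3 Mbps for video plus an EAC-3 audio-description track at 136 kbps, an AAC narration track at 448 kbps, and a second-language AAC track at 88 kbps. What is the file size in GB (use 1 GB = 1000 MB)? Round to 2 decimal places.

Audio total: 136 + 448 + 88 = 672 kbps = 0.672 Mbps.
Total bitrate: 2.3 + 0.672 = 2.972 Mbps.
Stream data: 2.972 Mbps × 3420 s = 10164.2 Mb.
10,164 Mb ÷ 8 = 1,271 MB → 1.271 GB.

1.27 GB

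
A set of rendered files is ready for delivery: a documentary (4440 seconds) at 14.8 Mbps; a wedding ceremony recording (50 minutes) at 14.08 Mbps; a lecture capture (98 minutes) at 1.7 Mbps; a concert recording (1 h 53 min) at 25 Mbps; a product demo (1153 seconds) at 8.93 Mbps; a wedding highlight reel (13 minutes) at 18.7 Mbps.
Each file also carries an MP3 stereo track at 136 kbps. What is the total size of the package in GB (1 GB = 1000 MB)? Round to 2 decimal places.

39.42 GB

Audio: 136 kbps = 0.136 Mbps.
documentary: 14.936 Mbps × 4440 s = 66315.8 Mb
wedding ceremony recording: 14.216 Mbps × 3000 s = 42648.0 Mb
lecture capture: 1.836 Mbps × 5880 s = 10795.7 Mb
concert recording: 25.136 Mbps × 6780 s = 170422.1 Mb
product demo: 9.066 Mbps × 1153 s = 10453.1 Mb
wedding highlight reel: 18.836 Mbps × 780 s = 14692.1 Mb
Total: 315326.8 Mb = 39415.8 MB.
= 39.42 GB.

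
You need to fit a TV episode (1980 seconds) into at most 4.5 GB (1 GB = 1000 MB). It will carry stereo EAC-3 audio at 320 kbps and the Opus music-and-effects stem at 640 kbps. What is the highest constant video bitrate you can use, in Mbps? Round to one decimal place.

17.2 Mbps

Budget: 4.5 GB = 36000.0 Mb.
Total bitrate budget: 36000.0 Mb / 1980 s = 18.182 Mbps.
Audio total: 320 + 640 = 960 kbps = 0.960 Mbps.
Video: 18.182 − 0.960 = 17.222 Mbps.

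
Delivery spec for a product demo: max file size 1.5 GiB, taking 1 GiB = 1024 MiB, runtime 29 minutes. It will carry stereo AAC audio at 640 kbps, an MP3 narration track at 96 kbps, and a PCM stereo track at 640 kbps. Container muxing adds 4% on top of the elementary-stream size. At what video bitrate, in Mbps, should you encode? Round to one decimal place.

Budget: 1.5 GiB = 12884.9 Mb.
Stream payload after overhead: 12884.9 / 1.04 = 12389.3 Mb.
29 min = 1740 s
Total bitrate budget: 12389.3 Mb / 1740 s = 7.120 Mbps.
Audio total: 640 + 96 + 640 = 1376 kbps = 1.376 Mbps.
Video: 7.120 − 1.376 = 5.744 Mbps.

5.7 Mbps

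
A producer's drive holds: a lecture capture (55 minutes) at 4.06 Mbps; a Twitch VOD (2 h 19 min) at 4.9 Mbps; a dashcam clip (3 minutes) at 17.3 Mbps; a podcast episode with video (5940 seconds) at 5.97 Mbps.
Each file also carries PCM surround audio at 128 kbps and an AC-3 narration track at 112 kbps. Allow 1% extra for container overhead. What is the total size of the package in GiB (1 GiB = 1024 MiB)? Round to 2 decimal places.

11.42 GiB

Audio total: 128 + 112 = 240 kbps = 0.240 Mbps.
lecture capture: 4.300 Mbps × 3300 s × 1.01 = 14331.9 Mb
Twitch VOD: 5.140 Mbps × 8340 s × 1.01 = 43296.3 Mb
dashcam clip: 17.540 Mbps × 180 s × 1.01 = 3188.8 Mb
podcast episode with video: 6.210 Mbps × 5940 s × 1.01 = 37256.3 Mb
Total: 98073.2 Mb = 12259.2 MB.
= 11.42 GiB.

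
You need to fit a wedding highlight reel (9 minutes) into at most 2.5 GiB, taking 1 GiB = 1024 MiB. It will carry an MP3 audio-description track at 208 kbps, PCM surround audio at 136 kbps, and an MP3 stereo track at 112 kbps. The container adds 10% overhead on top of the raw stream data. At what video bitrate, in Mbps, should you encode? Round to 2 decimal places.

Budget: 2.5 GiB = 21474.8 Mb.
Stream payload after overhead: 21474.8 / 1.10 = 19522.6 Mb.
9 min = 540 s
Total bitrate budget: 19522.6 Mb / 540 s = 36.153 Mbps.
Audio total: 208 + 136 + 112 = 456 kbps = 0.456 Mbps.
Video: 36.153 − 0.456 = 35.697 Mbps.

35.70 Mbps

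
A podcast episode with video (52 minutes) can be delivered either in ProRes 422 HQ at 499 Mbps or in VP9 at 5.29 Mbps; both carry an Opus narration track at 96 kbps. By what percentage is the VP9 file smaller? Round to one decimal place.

52 min = 3120 s
Audio: 96 kbps = 0.096 Mbps.
ProRes 422 HQ: 499.096 Mbps × 3120 s = 1557179.5 Mb = 194.647 GB.
VP9: 5.386 Mbps × 3120 s = 16804.3 Mb = 2.101 GB.
Reduction: (1 − 2.101/194.647) × 100 = 98.92%.

98.9%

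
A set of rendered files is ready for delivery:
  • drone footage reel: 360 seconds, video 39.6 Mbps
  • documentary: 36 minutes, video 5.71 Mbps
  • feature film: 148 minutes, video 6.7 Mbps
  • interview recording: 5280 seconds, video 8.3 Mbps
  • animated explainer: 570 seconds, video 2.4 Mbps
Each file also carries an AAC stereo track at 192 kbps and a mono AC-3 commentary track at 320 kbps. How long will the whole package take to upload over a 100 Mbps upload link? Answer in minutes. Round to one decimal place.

23.4 minutes

Audio total: 192 + 320 = 512 kbps = 0.512 Mbps.
drone footage reel: 40.112 Mbps × 360 s = 14440.3 Mb
documentary: 6.222 Mbps × 2160 s = 13439.5 Mb
feature film: 7.212 Mbps × 8880 s = 64042.6 Mb
interview recording: 8.812 Mbps × 5280 s = 46527.4 Mb
animated explainer: 2.912 Mbps × 570 s = 1659.8 Mb
Total: 140109.6 Mb = 17513.7 MB.
At 100 Mbps: 140109.6 / 100 = 1401 s ≈ 23.4 minutes.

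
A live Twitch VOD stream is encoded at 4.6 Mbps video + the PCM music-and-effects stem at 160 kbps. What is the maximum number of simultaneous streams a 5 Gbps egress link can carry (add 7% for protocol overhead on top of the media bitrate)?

Audio: 160 kbps = 0.160 Mbps.
Per-viewer media rate: 4.760 Mbps.
On the wire with 7% overhead: 5.093 Mbps.
5 Gbps = 5,000 Mbps; 5,000 / 5.093 = 981.70 → 981 viewers.

981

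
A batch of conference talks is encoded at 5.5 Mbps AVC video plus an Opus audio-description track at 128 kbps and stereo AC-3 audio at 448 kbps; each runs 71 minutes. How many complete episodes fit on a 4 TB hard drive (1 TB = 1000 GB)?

1236

71 min = 4260 s
Audio total: 128 + 448 = 576 kbps = 0.576 Mbps.
Total bitrate: 6.076 Mbps.
Per item: 6.076 Mbps × 4260 s = 25,884 Mb = 3,235 MB.
Capacity: 4 TB = 32,000,000 Mb; 1236.30 items → 1236 complete.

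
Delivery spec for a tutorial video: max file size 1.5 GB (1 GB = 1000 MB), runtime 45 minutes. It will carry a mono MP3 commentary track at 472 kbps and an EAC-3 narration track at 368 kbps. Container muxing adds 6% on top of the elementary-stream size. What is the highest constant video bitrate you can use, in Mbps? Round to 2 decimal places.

3.35 Mbps

Budget: 1.5 GB = 12000.0 Mb.
Stream payload after overhead: 12000.0 / 1.06 = 11320.8 Mb.
45 min = 2700 s
Total bitrate budget: 11320.8 Mb / 2700 s = 4.193 Mbps.
Audio total: 472 + 368 = 840 kbps = 0.840 Mbps.
Video: 4.193 − 0.840 = 3.353 Mbps.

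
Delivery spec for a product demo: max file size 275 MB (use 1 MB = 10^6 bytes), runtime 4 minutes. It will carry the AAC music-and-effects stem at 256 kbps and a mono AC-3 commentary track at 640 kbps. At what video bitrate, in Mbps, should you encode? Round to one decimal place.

Budget: 275 MB = 2200.0 Mb.
4 min = 240 s
Total bitrate budget: 2200.0 Mb / 240 s = 9.167 Mbps.
Audio total: 256 + 640 = 896 kbps = 0.896 Mbps.
Video: 9.167 − 0.896 = 8.271 Mbps.

8.3 Mbps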